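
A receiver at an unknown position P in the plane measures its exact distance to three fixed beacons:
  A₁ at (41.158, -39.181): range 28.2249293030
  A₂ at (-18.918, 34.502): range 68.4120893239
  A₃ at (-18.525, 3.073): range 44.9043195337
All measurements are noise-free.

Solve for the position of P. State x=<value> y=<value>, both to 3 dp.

x=17.940 y=-23.132

eq1: (x − 41.158)² + (y + 39.181)² = 28.2249293030²
eq2: (x + 18.918)² + (y − 34.502)² = 68.4120893239²
eq3: (x + 18.525)² + (y − 3.073)² = 44.9043195337²
eq2−eq1, eq2−eq3 (x²,y² cancel):
  120.152·x − 147.366·y = 5564.420328
  0.786·x − 62.858·y = 1468.156279
det = 120.152·-62.858 − -147.366·0.786 = -7436.684740
x = (5564.420328·-62.858 − -147.366·1468.156279) / -7436.684740 = 17.939716
y = (120.152·1468.156279 − 5564.420328·0.786) / -7436.684740 = -23.132388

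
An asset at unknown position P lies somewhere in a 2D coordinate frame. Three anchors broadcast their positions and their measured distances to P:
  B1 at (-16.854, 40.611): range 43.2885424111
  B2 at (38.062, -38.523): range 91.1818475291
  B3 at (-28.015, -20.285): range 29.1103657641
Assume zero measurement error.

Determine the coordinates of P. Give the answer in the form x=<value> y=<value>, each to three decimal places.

eq1: (x + 16.854)² + (y − 40.611)² = 43.2885424111²
eq2: (x − 38.062)² + (y + 38.523)² = 91.1818475291²
eq3: (x + 28.015)² + (y + 20.285)² = 29.1103657641²
eq2−eq3, eq2−eq1 (x²,y² cancel):
  -132.154·x + 36.476·y = 5730.300001
  -109.832·x + 158.268·y = 5440.804679
det = -132.154·158.268 − 36.476·-109.832 = -16909.517240
x = (5730.300001·158.268 − 36.476·5440.804679) / -16909.517240 = -41.897372
y = (-132.154·5440.804679 − 5730.300001·-109.832) / -16909.517240 = 5.301972

x=-41.897 y=5.302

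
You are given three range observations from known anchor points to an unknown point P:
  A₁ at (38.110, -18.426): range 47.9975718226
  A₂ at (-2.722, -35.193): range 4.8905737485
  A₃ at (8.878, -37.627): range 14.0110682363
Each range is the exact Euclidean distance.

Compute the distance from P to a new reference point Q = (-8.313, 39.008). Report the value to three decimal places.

78.596

eq1: (x − 38.110)² + (y + 18.426)² = 47.9975718226²
eq2: (x + 2.722)² + (y + 35.193)² = 4.8905737485²
eq3: (x − 8.878)² + (y + 37.627)² = 14.0110682363²
eq2−eq1, eq2−eq3 (x²,y² cancel):
  81.664·x + 33.534·y = -1733.916146
  23.200·x − 4.868·y = 76.261158
det = 81.664·-4.868 − 33.534·23.200 = -1175.529152
x = (-1733.916146·-4.868 − 33.534·76.261158) / -1175.529152 = -5.004863
y = (81.664·76.261158 − -1733.916146·23.200) / -1175.529152 = -39.518072
|P − Q| = √((-5.004863 − -8.313)² + (-39.518072 − 39.008)²) = 78.595724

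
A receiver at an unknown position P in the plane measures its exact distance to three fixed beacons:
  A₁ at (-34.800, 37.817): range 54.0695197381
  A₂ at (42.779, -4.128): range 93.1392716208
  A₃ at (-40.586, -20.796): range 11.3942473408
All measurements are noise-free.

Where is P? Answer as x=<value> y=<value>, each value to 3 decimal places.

eq1: (x + 34.800)² + (y − 37.817)² = 54.0695197381²
eq2: (x − 42.779)² + (y + 4.128)² = 93.1392716208²
eq3: (x + 40.586)² + (y + 20.796)² = 11.3942473408²
eq1−eq3, eq1−eq2 (x²,y² cancel):
  -11.572·x − 117.226·y = 2232.215615
  155.158·x − 83.890·y = -6545.493217
det = -11.572·-83.890 − -117.226·155.158 = 19159.326788
x = (2232.215615·-83.890 − -117.226·-6545.493217) / 19159.326788 = -49.822343
y = (-11.572·-6545.493217 − 2232.215615·155.158) / 19159.326788 = -14.123756

x=-49.822 y=-14.124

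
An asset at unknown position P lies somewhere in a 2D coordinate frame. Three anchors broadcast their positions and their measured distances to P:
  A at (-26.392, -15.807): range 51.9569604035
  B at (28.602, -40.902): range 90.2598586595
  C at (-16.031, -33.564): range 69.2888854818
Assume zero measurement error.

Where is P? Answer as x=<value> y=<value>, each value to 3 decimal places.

eq1: (x + 26.392)² + (y + 15.807)² = 51.9569604035²
eq2: (x − 28.602)² + (y + 40.902)² = 90.2598586595²
eq3: (x + 16.031)² + (y + 33.564)² = 69.2888854818²
eq2−eq3, eq2−eq1 (x²,y² cancel):
  -89.266·x + 14.676·y = 2238.379483
  -109.988·x + 50.190·y = 3902.667256
det = -89.266·50.190 − 14.676·-109.988 = -2866.076652
x = (2238.379483·50.190 − 14.676·3902.667256) / -2866.076652 = -19.213974
y = (-89.266·3902.667256 − 2238.379483·-109.988) / -2866.076652 = 35.651738

x=-19.214 y=35.652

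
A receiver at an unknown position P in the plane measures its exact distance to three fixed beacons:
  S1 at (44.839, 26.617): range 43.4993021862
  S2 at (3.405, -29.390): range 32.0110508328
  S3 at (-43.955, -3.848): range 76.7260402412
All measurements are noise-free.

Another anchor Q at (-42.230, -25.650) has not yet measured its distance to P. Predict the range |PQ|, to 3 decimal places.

eq1: (x − 44.839)² + (y − 26.617)² = 43.4993021862²
eq2: (x − 3.405)² + (y + 29.390)² = 32.0110508328²
eq3: (x + 43.955)² + (y + 3.848)² = 76.7260402412²
eq2−eq1, eq2−eq3 (x²,y² cancel):
  82.868·x + 112.014·y = 976.152570
  -94.720·x + 51.084·y = -3790.694872
det = 82.868·51.084 − 112.014·-94.720 = 14843.194992
x = (976.152570·51.084 − 112.014·-3790.694872) / 14843.194992 = 31.965940
y = (82.868·-3790.694872 − 976.152570·-94.720) / 14843.194992 = -14.933856
|P − Q| = √((31.965940 − -42.230)² + (-14.933856 − -25.650)²) = 74.965813

74.966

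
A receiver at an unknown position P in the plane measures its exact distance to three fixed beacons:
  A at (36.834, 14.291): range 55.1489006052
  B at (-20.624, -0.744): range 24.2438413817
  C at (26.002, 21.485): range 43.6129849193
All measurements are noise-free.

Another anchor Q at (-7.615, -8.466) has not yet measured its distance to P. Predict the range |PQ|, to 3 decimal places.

33.297

eq1: (x − 36.834)² + (y − 14.291)² = 55.1489006052²
eq2: (x + 20.624)² + (y + 0.744)² = 24.2438413817²
eq3: (x − 26.002)² + (y − 21.485)² = 43.6129849193²
eq1−eq2, eq1−eq3 (x²,y² cancel):
  -114.916·x − 30.070·y = 1318.564068
  -21.664·x + 14.388·y = 716.041776
det = -114.916·14.388 − -30.070·-21.664 = -2304.847888
x = (1318.564068·14.388 − -30.070·716.041776) / -2304.847888 = -17.572906
y = (-114.916·716.041776 − 1318.564068·-21.664) / -2304.847888 = 23.307085
|P − Q| = √((-17.572906 − -7.615)² + (23.307085 − -8.466)²) = 33.296979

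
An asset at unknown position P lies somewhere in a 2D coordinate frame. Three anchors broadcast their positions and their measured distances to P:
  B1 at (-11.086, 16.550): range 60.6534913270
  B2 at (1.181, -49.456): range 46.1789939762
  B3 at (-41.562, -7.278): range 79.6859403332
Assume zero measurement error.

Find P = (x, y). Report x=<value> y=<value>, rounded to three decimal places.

x=37.042 y=-20.362

eq1: (x + 11.086)² + (y − 16.550)² = 60.6534913270²
eq2: (x − 1.181)² + (y + 49.456)² = 46.1789939762²
eq3: (x + 41.562)² + (y + 7.278)² = 79.6859403332²
eq1−eq3, eq1−eq2 (x²,y² cancel):
  -60.952·x − 47.656·y = -1287.435845
  24.534·x − 132.012·y = 3596.835327
det = -60.952·-132.012 − -47.656·24.534 = 9215.587728
x = (-1287.435845·-132.012 − -47.656·3596.835327) / 9215.587728 = 37.042430
y = (-60.952·3596.835327 − -1287.435845·24.534) / 9215.587728 = -20.362061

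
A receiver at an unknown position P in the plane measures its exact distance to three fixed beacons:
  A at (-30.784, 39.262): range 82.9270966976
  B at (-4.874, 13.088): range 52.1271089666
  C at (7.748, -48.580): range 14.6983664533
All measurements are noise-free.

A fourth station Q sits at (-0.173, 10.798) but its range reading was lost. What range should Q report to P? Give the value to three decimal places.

eq1: (x + 30.784)² + (y − 39.262)² = 82.9270966976²
eq2: (x + 4.874)² + (y − 13.088)² = 52.1271089666²
eq3: (x − 7.748)² + (y + 48.580)² = 14.6983664533²
eq2−eq3, eq2−eq1 (x²,y² cancel):
  25.244·x − 123.336·y = 4726.189797
  -51.820·x + 52.348·y = -1865.560197
det = 25.244·52.348 − -123.336·-51.820 = -5069.798608
x = (4726.189797·52.348 − -123.336·-1865.560197) / -5069.798608 = -3.415491
y = (25.244·-1865.560197 − 4726.189797·-51.820) / -5069.798608 = -39.018701
|P − Q| = √((-3.415491 − -0.173)² + (-39.018701 − 10.798)²) = 49.922113

49.922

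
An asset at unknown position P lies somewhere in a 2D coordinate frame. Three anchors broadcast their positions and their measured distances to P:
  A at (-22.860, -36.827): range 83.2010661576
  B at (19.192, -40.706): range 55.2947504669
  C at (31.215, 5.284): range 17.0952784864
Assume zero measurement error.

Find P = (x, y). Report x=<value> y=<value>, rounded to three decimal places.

x=48.279 y=6.320

eq1: (x + 22.860)² + (y + 36.827)² = 83.2010661576²
eq2: (x − 19.192)² + (y + 40.706)² = 55.2947504669²
eq3: (x − 31.215)² + (y − 5.284)² = 17.0952784864²
eq2−eq3, eq2−eq1 (x²,y² cancel):
  24.046·x + 91.980·y = 1742.246464
  -84.104·x + 7.758·y = -4011.411752
det = 24.046·7.758 − 91.980·-84.104 = 7922.434788
x = (1742.246464·7.758 − 91.980·-4011.411752) / 7922.434788 = 48.278845
y = (24.046·-4011.411752 − 1742.246464·-84.104) / 7922.434788 = 6.320215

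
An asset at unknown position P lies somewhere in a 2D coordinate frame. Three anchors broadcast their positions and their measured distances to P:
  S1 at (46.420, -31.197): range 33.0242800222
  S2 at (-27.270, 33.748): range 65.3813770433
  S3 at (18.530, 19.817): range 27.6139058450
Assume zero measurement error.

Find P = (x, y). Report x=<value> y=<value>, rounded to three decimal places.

x=23.597 y=-7.328

eq1: (x − 46.420)² + (y + 31.197)² = 33.0242800222²
eq2: (x + 27.270)² + (y − 33.748)² = 65.3813770433²
eq3: (x − 18.530)² + (y − 19.817)² = 27.6139058450²
eq2−eq3, eq2−eq1 (x²,y² cancel):
  91.600·x − 27.862·y = 2365.690653
  147.380·x − 129.890·y = 4429.610198
det = 91.600·-129.890 − -27.862·147.380 = -7791.622440
x = (2365.690653·-129.890 − -27.862·4429.610198) / -7791.622440 = 23.597365
y = (91.600·4429.610198 − 2365.690653·147.380) / -7791.622440 = -7.327974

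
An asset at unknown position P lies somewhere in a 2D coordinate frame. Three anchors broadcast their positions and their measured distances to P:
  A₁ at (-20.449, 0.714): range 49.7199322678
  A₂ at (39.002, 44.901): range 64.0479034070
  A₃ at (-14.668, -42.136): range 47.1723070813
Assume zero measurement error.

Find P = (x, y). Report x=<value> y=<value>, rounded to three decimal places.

eq1: (x + 20.449)² + (y − 0.714)² = 49.7199322678²
eq2: (x − 39.002)² + (y − 44.901)² = 64.0479034070²
eq3: (x + 14.668)² + (y + 42.136)² = 47.1723070813²
eq3−eq1, eq3−eq2 (x²,y² cancel):
  -11.562·x + 85.700·y = -1818.766432
  107.340·x + 174.074·y = -330.244290
det = -11.562·174.074 − 85.700·107.340 = -11211.681588
x = (-1818.766432·174.074 − 85.700·-330.244290) / -11211.681588 = 25.714074
y = (-11.562·-330.244290 − -1818.766432·107.340) / -11211.681588 = -17.753329

x=25.714 y=-17.753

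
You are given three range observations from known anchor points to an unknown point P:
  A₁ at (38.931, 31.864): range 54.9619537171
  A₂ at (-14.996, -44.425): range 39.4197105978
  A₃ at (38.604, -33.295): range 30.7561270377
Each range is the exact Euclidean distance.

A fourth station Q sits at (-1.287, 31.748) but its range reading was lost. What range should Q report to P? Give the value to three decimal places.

50.279

eq1: (x − 38.931)² + (y − 31.864)² = 54.9619537171²
eq2: (x + 14.996)² + (y + 44.425)² = 39.4197105978²
eq3: (x − 38.604)² + (y + 33.295)² = 30.7561270377²
eq1−eq2, eq1−eq3 (x²,y² cancel):
  -107.854·x − 152.578·y = 1134.426157
  -0.654·x − 130.318·y = 2142.765590
det = -107.854·-130.318 − -152.578·-0.654 = 13955.531560
x = (1134.426157·-130.318 − -152.578·2142.765590) / 13955.531560 = 12.833817
y = (-107.854·2142.765590 − 1134.426157·-0.654) / 13955.531560 = -16.506998
|P − Q| = √((12.833817 − -1.287)² + (-16.506998 − 31.748)²) = 50.278646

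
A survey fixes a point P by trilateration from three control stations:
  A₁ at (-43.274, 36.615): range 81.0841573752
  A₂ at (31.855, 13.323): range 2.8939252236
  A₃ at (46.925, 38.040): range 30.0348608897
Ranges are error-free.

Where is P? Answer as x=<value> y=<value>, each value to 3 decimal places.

x=33.685 y=11.081

eq1: (x + 43.274)² + (y − 36.615)² = 81.0841573752²
eq2: (x − 31.855)² + (y − 13.323)² = 2.8939252236²
eq3: (x − 46.925)² + (y − 38.040)² = 30.0348608897²
eq1−eq2, eq1−eq3 (x²,y² cancel):
  150.258·x − 46.584·y = 4545.211827
  180.398·x + 2.850·y = 6108.247633
det = 150.258·2.850 − -46.584·180.398 = 8831.895732
x = (4545.211827·2.850 − -46.584·6108.247633) / 8831.895732 = 33.684780
y = (150.258·6108.247633 − 4545.211827·180.398) / 8831.895732 = 11.080968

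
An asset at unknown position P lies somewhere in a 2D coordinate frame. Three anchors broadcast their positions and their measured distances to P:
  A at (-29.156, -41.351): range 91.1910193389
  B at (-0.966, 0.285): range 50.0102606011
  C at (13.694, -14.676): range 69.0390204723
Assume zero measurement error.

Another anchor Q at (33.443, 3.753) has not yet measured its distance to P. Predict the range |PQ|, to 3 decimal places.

65.256

eq1: (x + 29.156)² + (y + 41.351)² = 91.1910193389²
eq2: (x + 0.966)² + (y − 0.285)² = 50.0102606011²
eq3: (x − 13.694)² + (y + 14.676)² = 69.0390204723²
eq3−eq2, eq3−eq1 (x²,y² cancel):
  -29.320·x + 29.922·y = 1863.463951
  -85.700·x − 53.350·y = -1392.348735
det = -29.320·-53.350 − 29.922·-85.700 = 4128.537400
x = (1863.463951·-53.350 − 29.922·-1392.348735) / 4128.537400 = -13.988960
y = (-29.320·-1392.348735 − 1863.463951·-85.700) / 4128.537400 = 48.569870
|P − Q| = √((-13.988960 − 33.443)² + (48.569870 − 3.753)²) = 65.255978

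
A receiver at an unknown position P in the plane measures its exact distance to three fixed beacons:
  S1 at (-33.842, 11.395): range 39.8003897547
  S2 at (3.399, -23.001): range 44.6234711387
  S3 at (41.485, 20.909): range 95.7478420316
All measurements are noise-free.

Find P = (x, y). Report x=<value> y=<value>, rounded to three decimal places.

x=-40.970 y=-27.762

eq1: (x + 33.842)² + (y − 11.395)² = 39.8003897547²
eq2: (x − 3.399)² + (y + 23.001)² = 44.6234711387²
eq3: (x − 41.485)² + (y − 20.909)² = 95.7478420316²
eq1−eq2, eq1−eq3 (x²,y² cancel):
  74.482·x − 68.792·y = -1141.710939
  150.654·x + 19.028·y = -6700.513712
det = 74.482·19.028 − -68.792·150.654 = 11781.033464
x = (-1141.710939·19.028 − -68.792·-6700.513712) / 11781.033464 = -40.969769
y = (74.482·-6700.513712 − -1141.710939·150.654) / 11781.033464 = -27.761940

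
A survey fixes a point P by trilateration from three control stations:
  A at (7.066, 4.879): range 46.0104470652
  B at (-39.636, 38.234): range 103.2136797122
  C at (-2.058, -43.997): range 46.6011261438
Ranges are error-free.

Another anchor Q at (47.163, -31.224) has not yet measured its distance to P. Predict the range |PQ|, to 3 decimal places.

7.956

eq1: (x − 7.066)² + (y − 4.879)² = 46.0104470652²
eq2: (x + 39.636)² + (y − 38.234)² = 103.2136797122²
eq3: (x + 2.058)² + (y + 43.997)² = 46.6011261438²
eq1−eq3, eq1−eq2 (x²,y² cancel):
  -18.248·x − 97.752·y = 1811.534657
  -93.404·x + 66.710·y = -5576.984186
det = -18.248·66.710 − -97.752·-93.404 = -10347.751888
x = (1811.534657·66.710 − -97.752·-5576.984186) / -10347.751888 = 41.005417
y = (-18.248·-5576.984186 − 1811.534657·-93.404) / -10347.751888 = -26.186692
|P − Q| = √((41.005417 − 47.163)² + (-26.186692 − -31.224)²) = 7.955520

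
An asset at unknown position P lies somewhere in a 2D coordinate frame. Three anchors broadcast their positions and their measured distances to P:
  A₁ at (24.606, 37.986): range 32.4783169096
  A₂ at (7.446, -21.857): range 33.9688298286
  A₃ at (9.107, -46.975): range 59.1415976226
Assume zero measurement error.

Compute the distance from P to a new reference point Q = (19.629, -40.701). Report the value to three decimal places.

eq1: (x − 24.606)² + (y − 37.986)² = 32.4783169096²
eq2: (x − 7.446)² + (y + 21.857)² = 33.9688298286²
eq3: (x − 9.107)² + (y + 46.975)² = 59.1415976226²
eq2−eq3, eq2−eq1 (x²,y² cancel):
  3.322·x − 50.236·y = -587.430460
  34.320·x + 119.686·y = 1614.260398
det = 3.322·119.686 − -50.236·34.320 = 2121.696412
x = (-587.430460·119.686 − -50.236·1614.260398) / 2121.696412 = 5.084037
y = (3.322·1614.260398 − -587.430460·34.320) / 2121.696412 = 12.029613
|P − Q| = √((5.084037 − 19.629)² + (12.029613 − -40.701)²) = 54.699849

54.700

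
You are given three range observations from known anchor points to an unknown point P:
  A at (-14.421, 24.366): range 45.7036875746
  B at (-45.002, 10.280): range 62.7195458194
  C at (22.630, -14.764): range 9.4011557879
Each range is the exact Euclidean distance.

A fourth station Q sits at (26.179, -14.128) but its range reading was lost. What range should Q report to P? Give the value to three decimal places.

eq1: (x + 14.421)² + (y − 24.366)² = 45.7036875746²
eq2: (x + 45.002)² + (y − 10.280)² = 62.7195458194²
eq3: (x − 22.630)² + (y + 14.764)² = 9.4011557879²
eq1−eq2, eq1−eq3 (x²,y² cancel):
  -61.162·x − 28.172·y = -515.723163
  74.102·x − 78.260·y = 1928.870727
det = -61.162·-78.260 − -28.172·74.102 = 6874.139664
x = (-515.723163·-78.260 − -28.172·1928.870727) / 6874.139664 = 13.776363
y = (-61.162·1928.870727 − -515.723163·74.102) / 6874.139664 = -11.602539
|P − Q| = √((13.776363 − 26.179)² + (-11.602539 − -14.128)²) = 12.657147

12.657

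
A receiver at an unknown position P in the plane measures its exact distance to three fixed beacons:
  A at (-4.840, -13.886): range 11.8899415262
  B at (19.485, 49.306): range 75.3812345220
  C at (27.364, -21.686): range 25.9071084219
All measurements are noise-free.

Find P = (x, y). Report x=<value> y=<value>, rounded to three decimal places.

eq1: (x + 4.840)² + (y + 13.886)² = 11.8899415262²
eq2: (x − 19.485)² + (y − 49.306)² = 75.3812345220²
eq3: (x − 27.364)² + (y + 21.686)² = 25.9071084219²
eq1−eq2, eq1−eq3 (x²,y² cancel):
  48.650·x + 126.384·y = -2946.459544
  64.408·x − 15.600·y = 473.016939
det = 48.650·-15.600 − 126.384·64.408 = -8899.080672
x = (-2946.459544·-15.600 − 126.384·473.016939) / -8899.080672 = 1.552633
y = (48.650·473.016939 − -2946.459544·64.408) / -8899.080672 = -23.911216

x=1.553 y=-23.911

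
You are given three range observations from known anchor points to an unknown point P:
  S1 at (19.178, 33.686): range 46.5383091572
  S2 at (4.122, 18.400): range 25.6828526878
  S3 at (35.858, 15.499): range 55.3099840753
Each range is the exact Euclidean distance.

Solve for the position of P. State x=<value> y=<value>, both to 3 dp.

x=-18.751 y=6.719

eq1: (x − 19.178)² + (y − 33.686)² = 46.5383091572²
eq2: (x − 4.122)² + (y − 18.400)² = 25.6828526878²
eq3: (x − 35.858)² + (y − 15.499)² = 55.3099840753²
eq3−eq2, eq3−eq1 (x²,y² cancel):
  -63.472·x + 5.802·y = 1229.121135
  -33.360·x + 36.374·y = 869.907234
det = -63.472·36.374 − 5.802·-33.360 = -2115.175808
x = (1229.121135·36.374 − 5.802·869.907234) / -2115.175808 = -18.750616
y = (-63.472·869.907234 − 1229.121135·-33.360) / -2115.175808 = 6.718719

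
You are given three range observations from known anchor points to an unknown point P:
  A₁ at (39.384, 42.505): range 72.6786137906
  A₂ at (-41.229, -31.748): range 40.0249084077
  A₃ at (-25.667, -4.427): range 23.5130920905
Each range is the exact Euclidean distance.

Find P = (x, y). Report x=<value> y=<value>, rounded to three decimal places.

eq1: (x − 39.384)² + (y − 42.505)² = 72.6786137906²
eq2: (x + 41.229)² + (y + 31.748)² = 40.0249084077²
eq3: (x + 25.667)² + (y + 4.427)² = 23.5130920905²
eq2−eq1, eq2−eq3 (x²,y² cancel):
  161.226·x + 148.506·y = -3030.179073
  31.124·x + 54.642·y = -980.244934
det = 161.226·54.642 − 148.506·31.124 = 4187.610348
x = (-3030.179073·54.642 − 148.506·-980.244934) / 4187.610348 = -4.776660
y = (161.226·-980.244934 − -3030.179073·31.124) / 4187.610348 = -15.218626

x=-4.777 y=-15.219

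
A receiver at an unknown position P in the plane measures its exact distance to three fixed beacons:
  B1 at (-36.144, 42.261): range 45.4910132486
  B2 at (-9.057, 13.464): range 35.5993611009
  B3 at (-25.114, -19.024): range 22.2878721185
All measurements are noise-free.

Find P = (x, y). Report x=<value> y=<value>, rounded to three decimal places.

eq1: (x + 36.144)² + (y − 42.261)² = 45.4910132486²
eq2: (x + 9.057)² + (y − 13.464)² = 35.5993611009²
eq3: (x + 25.114)² + (y + 19.024)² = 22.2878721185²
eq1−eq2, eq1−eq3 (x²,y² cancel):
  54.174·x − 57.594·y = -2026.954536
  22.060·x − 122.570·y = -527.072242
det = 54.174·-122.570 − -57.594·22.060 = -5369.583540
x = (-2026.954536·-122.570 − -57.594·-527.072242) / -5369.583540 = -40.615369
y = (54.174·-527.072242 − -2026.954536·22.060) / -5369.583540 = -3.009732

x=-40.615 y=-3.010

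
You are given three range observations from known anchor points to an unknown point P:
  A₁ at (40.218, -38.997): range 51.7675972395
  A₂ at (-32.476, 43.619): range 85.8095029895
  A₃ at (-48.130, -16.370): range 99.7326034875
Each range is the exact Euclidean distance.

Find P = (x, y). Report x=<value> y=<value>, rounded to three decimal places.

x=47.402 y=12.270

eq1: (x − 40.218)² + (y + 38.997)² = 51.7675972395²
eq2: (x + 32.476)² + (y − 43.619)² = 85.8095029895²
eq3: (x + 48.130)² + (y + 16.370)² = 99.7326034875²
eq2−eq1, eq2−eq3 (x²,y² cancel):
  145.388·x − 165.232·y = 4864.332475
  -31.308·x − 119.978·y = -2956.155332
det = 145.388·-119.978 − -165.232·-31.308 = -22616.444920
x = (4864.332475·-119.978 − -165.232·-2956.155332) / -22616.444920 = 47.401983
y = (145.388·-2956.155332 − 4864.332475·-31.308) / -22616.444920 = 12.269700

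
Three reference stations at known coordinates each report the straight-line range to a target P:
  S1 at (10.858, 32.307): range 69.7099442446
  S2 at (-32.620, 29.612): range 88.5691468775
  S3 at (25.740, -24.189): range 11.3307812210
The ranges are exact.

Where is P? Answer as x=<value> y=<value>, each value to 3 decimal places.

eq1: (x − 10.858)² + (y − 32.307)² = 69.7099442446²
eq2: (x + 32.620)² + (y − 29.612)² = 88.5691468775²
eq3: (x − 25.740)² + (y + 24.189)² = 11.3307812210²
eq3−eq1, eq3−eq2 (x²,y² cancel):
  -29.764·x + 112.992·y = -4817.106632
  -116.720·x + 107.602·y = -7022.827553
det = -29.764·107.602 − 112.992·-116.720 = 9985.760312
x = (-4817.106632·107.602 − 112.992·-7022.827553) / 9985.760312 = 27.558545
y = (-29.764·-7022.827553 − -4817.106632·-116.720) / 9985.760312 = -35.372895

x=27.559 y=-35.373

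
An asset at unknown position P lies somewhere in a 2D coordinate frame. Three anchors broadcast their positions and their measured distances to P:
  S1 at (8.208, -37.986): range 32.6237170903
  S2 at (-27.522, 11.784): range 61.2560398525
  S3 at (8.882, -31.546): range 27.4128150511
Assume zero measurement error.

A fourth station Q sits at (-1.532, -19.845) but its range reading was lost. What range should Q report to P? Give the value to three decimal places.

eq1: (x − 8.208)² + (y + 37.986)² = 32.6237170903²
eq2: (x + 27.522)² + (y − 11.784)² = 61.2560398525²
eq3: (x − 8.882)² + (y + 31.546)² = 27.4128150511²
eq2−eq3, eq2−eq1 (x²,y² cancel):
  72.808·x − 86.660·y = 3178.556889
  71.460·x − 99.540·y = 3301.979822
det = 72.808·-99.540 − -86.660·71.460 = -1054.584720
x = (3178.556889·-99.540 − -86.660·3301.979822) / -1054.584720 = 28.678570
y = (72.808·3301.979822 − 3178.556889·71.460) / -1054.584720 = -12.583979
|P − Q| = √((28.678570 − -1.532)² + (-12.583979 − -19.845)²) = 31.070902

31.071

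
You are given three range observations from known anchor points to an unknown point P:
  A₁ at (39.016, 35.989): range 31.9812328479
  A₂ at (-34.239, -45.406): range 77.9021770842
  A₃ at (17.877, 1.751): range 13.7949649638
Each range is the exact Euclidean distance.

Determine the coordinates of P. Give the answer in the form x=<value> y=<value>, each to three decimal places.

x=14.729 y=15.182

eq1: (x − 39.016)² + (y − 35.989)² = 31.9812328479²
eq2: (x + 34.239)² + (y + 45.406)² = 77.9021770842²
eq3: (x − 17.877)² + (y − 1.751)² = 13.7949649638²
eq2−eq3, eq2−eq1 (x²,y² cancel):
  104.232·x + 94.314·y = 2967.087309
  146.510·x + 162.790·y = 4629.392360
det = 104.232·162.790 − 94.314·146.510 = 3149.983140
x = (2967.087309·162.790 − 94.314·4629.392360) / 3149.983140 = 14.728851
y = (104.232·4629.392360 − 2967.087309·146.510) / 3149.983140 = 15.181942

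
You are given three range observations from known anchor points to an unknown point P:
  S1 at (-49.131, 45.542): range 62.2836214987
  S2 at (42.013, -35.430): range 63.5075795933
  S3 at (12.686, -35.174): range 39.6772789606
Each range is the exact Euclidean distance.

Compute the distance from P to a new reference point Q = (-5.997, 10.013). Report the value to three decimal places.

18.138

eq1: (x + 49.131)² + (y − 45.542)² = 62.2836214987²
eq2: (x − 42.013)² + (y + 35.430)² = 63.5075795933²
eq3: (x − 12.686)² + (y + 35.174)² = 39.6772789606²
eq3−eq1, eq3−eq2 (x²,y² cancel):
  -123.634·x + 161.432·y = 784.821012
  58.654·x − 0.512·y = -836.694003
det = -123.634·-0.512 − 161.432·58.654 = -9405.331920
x = (784.821012·-0.512 − 161.432·-836.694003) / -9405.331920 = -14.318193
y = (-123.634·-836.694003 − 784.821012·58.654) / -9405.331920 = -6.104084
|P − Q| = √((-14.318193 − -5.997)² + (-6.104084 − 10.013)²) = 18.138430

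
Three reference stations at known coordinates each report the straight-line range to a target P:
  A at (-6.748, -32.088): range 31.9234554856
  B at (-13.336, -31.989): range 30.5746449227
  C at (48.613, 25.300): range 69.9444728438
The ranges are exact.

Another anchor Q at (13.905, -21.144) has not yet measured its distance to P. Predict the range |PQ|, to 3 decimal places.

35.748

eq1: (x + 6.748)² + (y + 32.088)² = 31.9234554856²
eq2: (x + 13.336)² + (y + 31.989)² = 30.5746449227²
eq3: (x − 48.613)² + (y − 25.300)² = 69.9444728438²
eq2−eq1, eq2−eq3 (x²,y² cancel):
  13.176·x − 0.198·y = -210.267867
  123.898·x + 114.578·y = -2155.251617
det = 13.176·114.578 − -0.198·123.898 = 1534.211532
x = (-210.267867·114.578 − -0.198·-2155.251617) / 1534.211532 = -15.981376
y = (13.176·-2155.251617 − -210.267867·123.898) / 1534.211532 = -1.529012
|P − Q| = √((-15.981376 − 13.905)² + (-1.529012 − -21.144)²) = 35.748332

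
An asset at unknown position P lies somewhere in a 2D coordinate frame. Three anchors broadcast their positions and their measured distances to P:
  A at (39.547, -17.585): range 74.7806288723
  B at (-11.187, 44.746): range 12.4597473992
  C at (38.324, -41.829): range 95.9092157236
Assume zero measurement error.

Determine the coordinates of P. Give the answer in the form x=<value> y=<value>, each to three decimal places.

x=1.137 y=46.578

eq1: (x − 39.547)² + (y + 17.585)² = 74.7806288723²
eq2: (x + 11.187)² + (y − 44.746)² = 12.4597473992²
eq3: (x − 38.324)² + (y + 41.829)² = 95.9092157236²
eq3−eq2, eq3−eq1 (x²,y² cancel):
  -99.022·x + 173.150·y = 7952.291623
  2.446·x + 48.488·y = 2261.238423
det = -99.022·48.488 − 173.150·2.446 = -5224.903636
x = (7952.291623·48.488 − 173.150·2261.238423) / -5224.903636 = 1.137383
y = (-99.022·2261.238423 − 7952.291623·2.446) / -5224.903636 = 46.577635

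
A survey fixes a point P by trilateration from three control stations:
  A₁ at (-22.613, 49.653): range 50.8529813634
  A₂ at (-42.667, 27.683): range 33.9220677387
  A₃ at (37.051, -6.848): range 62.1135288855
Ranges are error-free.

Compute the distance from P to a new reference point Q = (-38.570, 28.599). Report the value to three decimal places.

eq1: (x + 22.613)² + (y − 49.653)² = 50.8529813634²
eq2: (x + 42.667)² + (y − 27.683)² = 33.9220677387²
eq3: (x − 37.051)² + (y + 6.848)² = 62.1135288855²
eq2−eq3, eq2−eq1 (x²,y² cancel):
  159.436·x − 69.062·y = -3874.533464
  40.108·x + 43.940·y = -1045.372234
det = 159.436·43.940 − -69.062·40.108 = 9775.556536
x = (-3874.533464·43.940 − -69.062·-1045.372234) / 9775.556536 = -24.800890
y = (159.436·-1045.372234 − -3874.533464·40.108) / 9775.556536 = -1.152894
|P − Q| = √((-24.800890 − -38.570)² + (-1.152894 − 28.599)²) = 32.783587

32.784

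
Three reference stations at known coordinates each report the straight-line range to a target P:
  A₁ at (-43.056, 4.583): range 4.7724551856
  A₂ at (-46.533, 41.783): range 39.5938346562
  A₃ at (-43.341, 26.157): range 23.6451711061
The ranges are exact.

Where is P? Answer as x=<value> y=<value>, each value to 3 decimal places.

eq1: (x + 43.056)² + (y − 4.583)² = 4.7724551856²
eq2: (x + 46.533)² + (y − 41.783)² = 39.5938346562²
eq3: (x + 43.341)² + (y − 26.157)² = 23.6451711061²
eq3−eq2, eq3−eq1 (x²,y² cancel):
  -6.384·x + 31.252·y = 339.930622
  0.570·x − 43.148·y = -151.490117
det = -6.384·-43.148 − 31.252·0.570 = 257.643192
x = (339.930622·-43.148 − 31.252·-151.490117) / 257.643192 = -38.553153
y = (-6.384·-151.490117 − 339.930622·0.570) / 257.643192 = 3.001641

x=-38.553 y=3.002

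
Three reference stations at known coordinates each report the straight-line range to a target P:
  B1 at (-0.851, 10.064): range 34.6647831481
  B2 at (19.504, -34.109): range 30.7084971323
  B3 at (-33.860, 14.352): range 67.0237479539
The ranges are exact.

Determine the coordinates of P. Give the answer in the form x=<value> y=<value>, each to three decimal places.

x=30.210 y=-5.327

eq1: (x + 0.851)² + (y − 10.064)² = 34.6647831481²
eq2: (x − 19.504)² + (y + 34.109)² = 30.7084971323²
eq3: (x + 33.860)² + (y − 14.352)² = 67.0237479539²
eq3−eq1, eq3−eq2 (x²,y² cancel):
  66.018·x − 8.576·y = 2040.064392
  106.728·x − 96.922·y = 3740.521387
det = 66.018·-96.922 − -8.576·106.728 = -5483.297268
x = (2040.064392·-96.922 − -8.576·3740.521387) / -5483.297268 = 30.209635
y = (66.018·3740.521387 − 2040.064392·106.728) / -5483.297268 = -5.327041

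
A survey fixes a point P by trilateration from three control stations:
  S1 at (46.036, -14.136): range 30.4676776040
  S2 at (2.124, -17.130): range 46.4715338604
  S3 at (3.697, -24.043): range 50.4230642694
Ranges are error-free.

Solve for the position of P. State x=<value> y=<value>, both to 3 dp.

x=36.036 y=14.644

eq1: (x − 46.036)² + (y + 14.136)² = 30.4676776040²
eq2: (x − 2.124)² + (y + 17.130)² = 46.4715338604²
eq3: (x − 3.697)² + (y + 24.043)² = 50.4230642694²
eq1−eq3, eq1−eq2 (x²,y² cancel):
  -84.678·x − 19.814·y = -3341.612166
  -87.824·x − 5.988·y = -3252.515597
det = -84.678·-5.988 − -19.814·-87.824 = -1233.092872
x = (-3341.612166·-5.988 − -19.814·-3252.515597) / -1233.092872 = 36.036029
y = (-84.678·-3252.515597 − -3341.612166·-87.824) / -1233.092872 = 14.643853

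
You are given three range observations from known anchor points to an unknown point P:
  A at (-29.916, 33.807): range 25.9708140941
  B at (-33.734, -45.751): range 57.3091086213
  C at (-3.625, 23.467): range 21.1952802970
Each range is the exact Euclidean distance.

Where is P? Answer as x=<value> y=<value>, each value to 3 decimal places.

eq1: (x + 29.916)² + (y − 33.807)² = 25.9708140941²
eq2: (x + 33.734)² + (y + 45.751)² = 57.3091086213²
eq3: (x + 3.625)² + (y − 23.467)² = 21.1952802970²
eq3−eq2, eq3−eq1 (x²,y² cancel):
  -60.218·x − 138.436·y = -167.797981
  -52.582·x + 20.680·y = 1248.796313
det = -60.218·20.680 − -138.436·-52.582 = -8524.549992
x = (-167.797981·20.680 − -138.436·1248.796313) / -8524.549992 = -19.872991
y = (-60.218·1248.796313 − -167.797981·-52.582) / -8524.549992 = 9.856611

x=-19.873 y=9.857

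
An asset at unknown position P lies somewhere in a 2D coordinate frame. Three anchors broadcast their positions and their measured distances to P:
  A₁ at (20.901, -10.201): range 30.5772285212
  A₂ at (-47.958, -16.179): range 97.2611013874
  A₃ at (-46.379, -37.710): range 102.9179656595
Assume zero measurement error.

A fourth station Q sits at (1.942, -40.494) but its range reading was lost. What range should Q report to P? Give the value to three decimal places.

eq1: (x − 20.901)² + (y + 10.201)² = 30.5772285212²
eq2: (x + 47.958)² + (y + 16.179)² = 97.2611013874²
eq3: (x + 46.379)² + (y + 37.710)² = 102.9179656595²
eq3−eq2, eq3−eq1 (x²,y² cancel):
  -3.158·x + 43.062·y = 121.059876
  134.560·x + 55.018·y = 6624.997212
det = -3.158·55.018 − 43.062·134.560 = -5968.169564
x = (121.059876·55.018 − 43.062·6624.997212) / -5968.169564 = 46.685195
y = (-3.158·6624.997212 − 121.059876·134.560) / -5968.169564 = 6.235004
|P − Q| = √((46.685195 − 1.942)² + (6.235004 − -40.494)²) = 64.695852

64.696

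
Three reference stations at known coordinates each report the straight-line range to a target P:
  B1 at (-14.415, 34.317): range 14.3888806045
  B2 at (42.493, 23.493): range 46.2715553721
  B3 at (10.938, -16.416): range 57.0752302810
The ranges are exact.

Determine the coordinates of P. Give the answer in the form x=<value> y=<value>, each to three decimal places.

x=-0.956 y=39.406

eq1: (x + 14.415)² + (y − 34.317)² = 14.3888806045²
eq2: (x − 42.493)² + (y − 23.493)² = 46.2715553721²
eq3: (x − 10.938)² + (y + 16.416)² = 57.0752302810²
eq3−eq2, eq3−eq1 (x²,y² cancel):
  63.110·x + 79.818·y = 3084.976273
  -50.706·x + 101.466·y = 4046.865841
det = 63.110·101.466 − 79.818·-50.706 = 10450.770768
x = (3084.976273·101.466 − 79.818·4046.865841) / 10450.770768 = -0.956153
y = (63.110·4046.865841 − 3084.976273·-50.706) / 10450.770768 = 39.406138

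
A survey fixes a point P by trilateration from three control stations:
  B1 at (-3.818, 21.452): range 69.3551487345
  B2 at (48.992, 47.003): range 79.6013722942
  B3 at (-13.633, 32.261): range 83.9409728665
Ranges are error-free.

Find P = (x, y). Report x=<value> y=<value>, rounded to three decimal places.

eq1: (x + 3.818)² + (y − 21.452)² = 69.3551487345²
eq2: (x − 48.992)² + (y − 47.003)² = 79.6013722942²
eq3: (x + 13.633)² + (y − 32.261)² = 83.9409728665²
eq3−eq1, eq3−eq2 (x²,y² cancel):
  19.630·x − 21.618·y = 1484.084888
  125.250·x + 29.484·y = 4092.575718
det = 19.630·29.484 − -21.618·125.250 = 3286.425420
x = (1484.084888·29.484 − -21.618·4092.575718) / 3286.425420 = 40.235223
y = (19.630·4092.575718 − 1484.084888·125.250) / 3286.425420 = -32.115249

x=40.235 y=-32.115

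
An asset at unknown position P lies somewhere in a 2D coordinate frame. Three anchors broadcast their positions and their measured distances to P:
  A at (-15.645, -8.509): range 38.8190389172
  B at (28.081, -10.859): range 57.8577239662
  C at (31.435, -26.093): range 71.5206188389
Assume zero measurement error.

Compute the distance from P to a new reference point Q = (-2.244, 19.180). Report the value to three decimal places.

eq1: (x + 15.645)² + (y + 8.509)² = 38.8190389172²
eq2: (x − 28.081)² + (y + 10.859)² = 57.8577239662²
eq3: (x − 31.435)² + (y + 26.093)² = 71.5206188389²
eq1−eq3, eq1−eq2 (x²,y² cancel):
  94.160·x − 35.168·y = -2256.446369
  87.452·x − 4.700·y = -1251.307104
det = 94.160·-4.700 − -35.168·87.452 = 2632.959936
x = (-2256.446369·-4.700 − -35.168·-1251.307104) / 2632.959936 = -12.685598
y = (94.160·-1251.307104 − -2256.446369·87.452) / 2632.959936 = 30.197068
|P − Q| = √((-12.685598 − -2.244)² + (30.197068 − 19.180)²) = 15.179023

15.179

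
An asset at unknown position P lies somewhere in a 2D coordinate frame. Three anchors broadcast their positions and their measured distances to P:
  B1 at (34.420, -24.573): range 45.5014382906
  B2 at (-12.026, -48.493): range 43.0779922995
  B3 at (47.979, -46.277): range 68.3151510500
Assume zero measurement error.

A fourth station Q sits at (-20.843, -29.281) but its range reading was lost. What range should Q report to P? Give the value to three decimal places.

27.341

eq1: (x − 34.420)² + (y + 24.573)² = 45.5014382906²
eq2: (x + 12.026)² + (y + 48.493)² = 43.0779922995²
eq3: (x − 47.979)² + (y + 46.277)² = 68.3151510500²
eq1−eq3, eq1−eq2 (x²,y² cancel):
  27.118·x − 43.408·y = 58.397465
  -92.892·x − 47.840·y = 922.294462
det = 27.118·-47.840 − -43.408·-92.892 = -5329.581056
x = (58.397465·-47.840 − -43.408·922.294462) / -5329.581056 = -6.987646
y = (27.118·922.294462 − 58.397465·-92.892) / -5329.581056 = -5.710662
|P − Q| = √((-6.987646 − -20.843)² + (-5.710662 − -29.281)²) = 27.341025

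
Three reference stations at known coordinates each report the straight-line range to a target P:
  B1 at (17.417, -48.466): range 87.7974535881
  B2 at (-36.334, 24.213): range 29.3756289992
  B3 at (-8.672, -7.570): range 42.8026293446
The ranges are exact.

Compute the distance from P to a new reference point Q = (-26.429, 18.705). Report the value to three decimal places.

eq1: (x − 17.417)² + (y + 48.466)² = 87.7974535881²
eq2: (x + 36.334)² + (y − 24.213)² = 29.3756289992²
eq3: (x + 8.672)² + (y + 7.570)² = 42.8026293446²
eq1−eq3, eq1−eq2 (x²,y² cancel):
  -52.178·x + 81.792·y = 3356.531217
  -107.502·x + 145.358·y = 6099.589157
det = -52.178·145.358 − 81.792·-107.502 = 1208.313860
x = (3356.531217·145.358 − 81.792·6099.589157) / 1208.313860 = -9.102711
y = (-52.178·6099.589157 − 3356.531217·-107.502) / 1208.313860 = 35.230462
|P − Q| = √((-9.102711 − -26.429)² + (35.230462 − 18.705)²) = 23.943500

23.944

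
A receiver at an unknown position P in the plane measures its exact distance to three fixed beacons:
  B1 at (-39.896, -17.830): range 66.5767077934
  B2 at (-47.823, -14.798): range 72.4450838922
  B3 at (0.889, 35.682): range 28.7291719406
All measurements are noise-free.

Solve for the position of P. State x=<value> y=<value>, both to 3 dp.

x=18.938 y=13.331

eq1: (x + 39.896)² + (y + 17.830)² = 66.5767077934²
eq2: (x + 47.823)² + (y + 14.798)² = 72.4450838922²
eq3: (x − 0.889)² + (y − 35.682)² = 28.7291719406²
eq2−eq1, eq2−eq3 (x²,y² cancel):
  15.854·x − 6.064·y = 219.411743
  97.424·x + 100.960·y = 3190.900172
det = 15.854·100.960 − -6.064·97.424 = 2191.398976
x = (219.411743·100.960 − -6.064·3190.900172) / 2191.398976 = 18.938326
y = (15.854·3190.900172 − 219.411743·97.424) / 2191.398976 = 13.330554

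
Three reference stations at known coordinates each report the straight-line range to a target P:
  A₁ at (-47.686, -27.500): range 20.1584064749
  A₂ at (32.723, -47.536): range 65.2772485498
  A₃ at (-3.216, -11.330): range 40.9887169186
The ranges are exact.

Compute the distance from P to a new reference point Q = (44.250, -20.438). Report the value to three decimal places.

78.961

eq1: (x + 47.686)² + (y + 27.500)² = 20.1584064749²
eq2: (x − 32.723)² + (y + 47.536)² = 65.2772485498²
eq3: (x + 3.216)² + (y + 11.330)² = 40.9887169186²
eq2−eq1, eq2−eq3 (x²,y² cancel):
  -160.818·x + 40.072·y = 3554.496398
  -71.878·x + 72.412·y = -610.710205
det = -160.818·72.412 − 40.072·-71.878 = -8764.857800
x = (3554.496398·72.412 − 40.072·-610.710205) / -8764.857800 = -32.158031
y = (-160.818·-610.710205 − 3554.496398·-71.878) / -8764.857800 = -40.354709
|P − Q| = √((-32.158031 − 44.250)² + (-40.354709 − -20.438)²) = 78.961146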